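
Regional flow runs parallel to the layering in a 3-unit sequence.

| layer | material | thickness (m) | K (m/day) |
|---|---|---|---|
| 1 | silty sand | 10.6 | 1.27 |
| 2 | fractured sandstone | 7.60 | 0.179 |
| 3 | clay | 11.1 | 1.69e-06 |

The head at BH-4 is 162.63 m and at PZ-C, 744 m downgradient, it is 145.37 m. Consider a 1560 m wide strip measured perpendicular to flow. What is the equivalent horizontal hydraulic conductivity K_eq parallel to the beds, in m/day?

0.506

Flow is parallel to layering, so each bed carries its own Darcy discharge and the transmissivities add.
Σ(K_i·b_i) = 1.27×10.6 + 0.179×7.60 + 1.69e-06×11.1 = 14.82 m²/day.
Total thickness b = 29.30 m, so K_eq = Σ(K_i·b_i)/b = 0.5059 m/day.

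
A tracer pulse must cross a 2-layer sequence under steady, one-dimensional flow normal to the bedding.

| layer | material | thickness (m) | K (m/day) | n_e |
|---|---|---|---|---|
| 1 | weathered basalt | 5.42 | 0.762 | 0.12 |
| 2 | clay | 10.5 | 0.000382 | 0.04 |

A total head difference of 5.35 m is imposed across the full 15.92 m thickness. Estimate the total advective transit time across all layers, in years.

15.1

With flow normal to the layers, continuity requires the same specific discharge q through every layer.
Σ(b_i/K_i) = 5.42/0.762 + 10.5/0.000382 = 27494 d.
q = Δh / Σ(b_i/K_i) = 5.35 / 27494 = 0.0001946 m/day.
In each layer the seepage velocity is v_i = q/n_i, so the layer transit time is t_i = b_i·n_i / q:
  layer 1 (weathered basalt): t_1 = 5.42 × 0.12 / 0.0001946 = 3342 d
  layer 2 (clay): t_2 = 10.5 × 0.04 / 0.0001946 = 2158 d
Total t = Σ t_i = 5501 days = 15.06 years.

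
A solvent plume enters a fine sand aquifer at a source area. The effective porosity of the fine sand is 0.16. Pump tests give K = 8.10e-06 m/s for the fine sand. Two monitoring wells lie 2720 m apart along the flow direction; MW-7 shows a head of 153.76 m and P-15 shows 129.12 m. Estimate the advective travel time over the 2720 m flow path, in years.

188

Convert K: 8.10e-06 m/s × 86400 = 0.6998 m/day.
Hydraulic gradient i = (153.76 − 129.12) / 2720 = 24.64 / 2720 = 0.009059.
Darcy flux q = K · i = 0.6998 × 0.009059 = 0.006340 m/day.
Seepage velocity v = q / n_e = 0.006340 / 0.16 = 0.03962 m/day.
Travel time t = L / v = 2720 / 0.03962 = 68646 days = 187.9 years.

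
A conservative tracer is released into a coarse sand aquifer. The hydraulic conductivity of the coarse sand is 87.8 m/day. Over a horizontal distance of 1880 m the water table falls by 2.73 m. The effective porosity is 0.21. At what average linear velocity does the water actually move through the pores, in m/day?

0.607

Hydraulic gradient i = Δh / L = 2.73 / 1880 = 0.001452.
Darcy flux q = K · i = 87.80 × 0.001452 = 0.1275 m/day.
Seepage velocity v = q / n_e = 0.1275 / 0.21 = 0.6071 m/day.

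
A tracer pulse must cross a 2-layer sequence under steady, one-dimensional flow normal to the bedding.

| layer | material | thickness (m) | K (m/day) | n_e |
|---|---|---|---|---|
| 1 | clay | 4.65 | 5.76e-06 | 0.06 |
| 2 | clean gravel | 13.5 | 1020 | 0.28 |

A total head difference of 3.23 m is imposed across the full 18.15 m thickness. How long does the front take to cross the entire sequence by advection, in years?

With flow normal to the layers, continuity requires the same specific discharge q through every layer.
Σ(b_i/K_i) = 4.65/5.76e-06 + 13.5/1020 = 8.073e+05 d.
q = Δh / Σ(b_i/K_i) = 3.23 / 8.073e+05 = 4.001e-06 m/day.
In each layer the seepage velocity is v_i = q/n_i, so the layer transit time is t_i = b_i·n_i / q:
  layer 1 (clay): t_1 = 4.65 × 0.06 / 4.001e-06 = 69732 d
  layer 2 (clean gravel): t_2 = 13.5 × 0.28 / 4.001e-06 = 9.448e+05 d
Total t = Σ t_i = 1.014e+06 days = 2778 years.

2780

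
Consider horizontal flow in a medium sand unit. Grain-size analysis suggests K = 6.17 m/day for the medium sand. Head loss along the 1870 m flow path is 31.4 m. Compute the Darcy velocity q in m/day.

0.104

Hydraulic gradient i = Δh / L = 31.4 / 1870 = 0.01679.
Specific discharge q = K · i = 6.170 × 0.01679 = 0.1036 m/day.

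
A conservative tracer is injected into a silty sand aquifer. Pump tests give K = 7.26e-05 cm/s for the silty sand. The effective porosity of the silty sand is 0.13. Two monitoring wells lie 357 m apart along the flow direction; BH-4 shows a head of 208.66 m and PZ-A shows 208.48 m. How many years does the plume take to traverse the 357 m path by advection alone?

4020

Convert K: 7.26e-05 cm/s × 864 = 0.06273 m/day.
Hydraulic gradient i = (208.66 − 208.48) / 357 = 0.18 / 357 = 0.0005042.
Darcy flux q = K · i = 0.06273 × 0.0005042 = 3.163e-05 m/day.
Seepage velocity v = q / n_e = 3.163e-05 / 0.13 = 0.0002433 m/day.
Travel time t = L / v = 357 / 0.0002433 = 1.467e+06 days = 4018 years.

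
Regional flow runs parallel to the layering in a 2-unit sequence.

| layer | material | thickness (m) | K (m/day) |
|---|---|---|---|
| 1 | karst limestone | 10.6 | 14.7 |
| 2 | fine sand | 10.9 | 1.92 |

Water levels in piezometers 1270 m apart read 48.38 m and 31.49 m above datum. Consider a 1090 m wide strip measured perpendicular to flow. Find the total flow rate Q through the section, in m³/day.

2560

Flow is parallel to layering, so each bed carries its own Darcy discharge and the transmissivities add.
Σ(K_i·b_i) = 14.7×10.6 + 1.92×10.9 = 176.7 m²/day.
Hydraulic gradient i = (48.38 − 31.49) / 1270 = 16.89 / 1270 = 0.01330.
Q = Σ(K_i·b_i) · W · i = 176.7 × 1090 × 0.01330 = 2562 m³/day.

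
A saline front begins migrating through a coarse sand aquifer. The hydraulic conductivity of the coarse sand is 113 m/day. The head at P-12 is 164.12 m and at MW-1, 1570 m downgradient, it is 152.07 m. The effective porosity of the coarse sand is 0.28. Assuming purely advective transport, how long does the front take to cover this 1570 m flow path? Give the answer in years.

1.39

Hydraulic gradient i = (164.12 − 152.07) / 1570 = 12.05 / 1570 = 0.007675.
Darcy flux q = K · i = 113.0 × 0.007675 = 0.8673 m/day.
Seepage velocity v = q / n_e = 0.8673 / 0.28 = 3.097 m/day.
Travel time t = L / v = 1570 / 3.097 = 506.9 days = 1.388 years.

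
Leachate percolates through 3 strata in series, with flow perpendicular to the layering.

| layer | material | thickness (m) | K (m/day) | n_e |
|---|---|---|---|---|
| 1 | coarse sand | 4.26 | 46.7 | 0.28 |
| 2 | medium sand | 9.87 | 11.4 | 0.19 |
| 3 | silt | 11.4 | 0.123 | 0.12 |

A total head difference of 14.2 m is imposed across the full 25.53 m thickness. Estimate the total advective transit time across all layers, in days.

29.3

With flow normal to the layers, continuity requires the same specific discharge q through every layer.
Σ(b_i/K_i) = 4.26/46.7 + 9.87/11.4 + 11.4/0.123 = 93.64 d.
q = Δh / Σ(b_i/K_i) = 14.2 / 93.64 = 0.1516 m/day.
In each layer the seepage velocity is v_i = q/n_i, so the layer transit time is t_i = b_i·n_i / q:
  layer 1 (coarse sand): t_1 = 4.26 × 0.28 / 0.1516 = 7.866 d
  layer 2 (medium sand): t_2 = 9.87 × 0.19 / 0.1516 = 12.37 d
  layer 3 (silt): t_3 = 11.4 × 0.12 / 0.1516 = 9.021 d
Total t = Σ t_i = 29.25 days.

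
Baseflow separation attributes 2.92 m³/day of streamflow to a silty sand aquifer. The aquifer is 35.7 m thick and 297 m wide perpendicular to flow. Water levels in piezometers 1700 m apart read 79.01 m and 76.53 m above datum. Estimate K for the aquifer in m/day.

0.189

Cross-sectional area A = 297 × 35.7 = 10603 m².
Hydraulic gradient i = (79.01 − 76.53) / 1700 = 2.48 / 1700 = 0.001459.
From Q = K·A·i, K = Q / (A·i) = 2.92 / (10603 × 0.001459) = 0.1888 m/day.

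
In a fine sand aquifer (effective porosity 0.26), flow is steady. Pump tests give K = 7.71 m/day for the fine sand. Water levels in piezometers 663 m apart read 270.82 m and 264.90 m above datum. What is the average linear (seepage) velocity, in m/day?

Hydraulic gradient i = (270.82 − 264.90) / 663 = 5.92 / 663 = 0.008929.
Darcy flux q = K · i = 7.710 × 0.008929 = 0.06884 m/day.
Seepage velocity v = q / n_e = 0.06884 / 0.26 = 0.2648 m/day.

0.265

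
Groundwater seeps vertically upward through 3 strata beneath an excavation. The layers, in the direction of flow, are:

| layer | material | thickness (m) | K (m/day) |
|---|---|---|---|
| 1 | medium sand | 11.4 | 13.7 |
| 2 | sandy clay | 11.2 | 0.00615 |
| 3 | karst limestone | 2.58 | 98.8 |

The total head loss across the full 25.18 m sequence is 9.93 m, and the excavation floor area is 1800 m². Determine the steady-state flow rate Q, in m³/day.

9.81

Flow is perpendicular to layering, so the layers act in series and the equivalent K is the thickness-weighted harmonic mean.
Total thickness L = 11.4 + 11.2 + 2.58 = 25.18 m.
Σ(b_i/K_i) = 11.4/13.7 + 11.2/0.00615 + 2.58/98.8 = 1822 d.
K_eq = L / Σ(b_i/K_i) = 25.18 / 1822 = 0.01382 m/day.
Q = K_eq · A · (Δh/L) = 0.01382 × 1800 × (9.93/25.18) = 9.810 m³/day.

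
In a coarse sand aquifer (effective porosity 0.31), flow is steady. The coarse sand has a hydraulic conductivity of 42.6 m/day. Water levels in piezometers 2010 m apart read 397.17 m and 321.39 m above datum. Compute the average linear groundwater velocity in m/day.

5.18

Hydraulic gradient i = (397.17 − 321.39) / 2010 = 75.78 / 2010 = 0.03770.
Darcy flux q = K · i = 42.60 × 0.03770 = 1.606 m/day.
Seepage velocity v = q / n_e = 1.606 / 0.31 = 5.181 m/day.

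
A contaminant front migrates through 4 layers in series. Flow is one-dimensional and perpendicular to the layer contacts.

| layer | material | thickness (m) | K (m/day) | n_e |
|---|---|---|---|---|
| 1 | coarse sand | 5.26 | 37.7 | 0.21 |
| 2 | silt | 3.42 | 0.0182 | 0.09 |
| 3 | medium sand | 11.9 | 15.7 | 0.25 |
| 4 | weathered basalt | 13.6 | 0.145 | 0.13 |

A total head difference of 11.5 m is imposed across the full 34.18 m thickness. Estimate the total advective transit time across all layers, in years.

0.414

With flow normal to the layers, continuity requires the same specific discharge q through every layer.
Σ(b_i/K_i) = 5.26/37.7 + 3.42/0.0182 + 11.9/15.7 + 13.6/0.145 = 282.6 d.
q = Δh / Σ(b_i/K_i) = 11.5 / 282.6 = 0.04069 m/day.
In each layer the seepage velocity is v_i = q/n_i, so the layer transit time is t_i = b_i·n_i / q:
  layer 1 (coarse sand): t_1 = 5.26 × 0.21 / 0.04069 = 27.14 d
  layer 2 (silt): t_2 = 3.42 × 0.09 / 0.04069 = 7.564 d
  layer 3 (medium sand): t_3 = 11.9 × 0.25 / 0.04069 = 73.11 d
  layer 4 (weathered basalt): t_4 = 13.6 × 0.13 / 0.04069 = 43.45 d
Total t = Σ t_i = 151.3 days = 0.4141 years.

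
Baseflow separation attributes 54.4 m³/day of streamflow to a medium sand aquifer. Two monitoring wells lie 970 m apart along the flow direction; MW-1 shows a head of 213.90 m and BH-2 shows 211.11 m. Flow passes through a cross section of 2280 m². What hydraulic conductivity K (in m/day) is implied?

Hydraulic gradient i = (213.90 − 211.11) / 970 = 2.79 / 970 = 0.002876.
From Q = K·A·i, K = Q / (A·i) = 54.4 / (2280 × 0.002876) = 8.295 m/day.

8.30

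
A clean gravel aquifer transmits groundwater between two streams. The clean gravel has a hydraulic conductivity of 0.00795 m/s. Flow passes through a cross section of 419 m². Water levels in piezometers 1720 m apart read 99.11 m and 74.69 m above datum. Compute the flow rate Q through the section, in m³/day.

Convert K: 0.00795 m/s × 86400 = 686.9 m/day.
Hydraulic gradient i = (99.11 − 74.69) / 1720 = 24.42 / 1720 = 0.01420.
Darcy's law: Q = K · A · i = 686.9 × 419.0 × 0.01420 = 4086 m³/day.

4090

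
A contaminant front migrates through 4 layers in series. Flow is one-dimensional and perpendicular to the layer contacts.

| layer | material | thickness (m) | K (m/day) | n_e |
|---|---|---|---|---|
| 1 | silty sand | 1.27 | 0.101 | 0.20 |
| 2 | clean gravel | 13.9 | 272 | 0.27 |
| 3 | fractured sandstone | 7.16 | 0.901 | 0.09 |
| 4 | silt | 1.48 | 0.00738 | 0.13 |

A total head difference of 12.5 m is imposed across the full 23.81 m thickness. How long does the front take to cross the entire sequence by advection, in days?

With flow normal to the layers, continuity requires the same specific discharge q through every layer.
Σ(b_i/K_i) = 1.27/0.101 + 13.9/272 + 7.16/0.901 + 1.48/0.00738 = 221.1 d.
q = Δh / Σ(b_i/K_i) = 12.5 / 221.1 = 0.05653 m/day.
In each layer the seepage velocity is v_i = q/n_i, so the layer transit time is t_i = b_i·n_i / q:
  layer 1 (silty sand): t_1 = 1.27 × 0.20 / 0.05653 = 4.493 d
  layer 2 (clean gravel): t_2 = 13.9 × 0.27 / 0.05653 = 66.39 d
  layer 3 (fractured sandstone): t_3 = 7.16 × 0.09 / 0.05653 = 11.40 d
  layer 4 (silt): t_4 = 1.48 × 0.13 / 0.05653 = 3.403 d
Total t = Σ t_i = 85.68 days.

85.7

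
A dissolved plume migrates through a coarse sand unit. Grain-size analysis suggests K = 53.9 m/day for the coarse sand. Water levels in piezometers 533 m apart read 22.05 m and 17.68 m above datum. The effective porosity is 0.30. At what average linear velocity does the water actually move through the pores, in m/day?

1.47

Hydraulic gradient i = (22.05 − 17.68) / 533 = 4.37 / 533 = 0.008199.
Darcy flux q = K · i = 53.90 × 0.008199 = 0.4419 m/day.
Seepage velocity v = q / n_e = 0.4419 / 0.30 = 1.473 m/day.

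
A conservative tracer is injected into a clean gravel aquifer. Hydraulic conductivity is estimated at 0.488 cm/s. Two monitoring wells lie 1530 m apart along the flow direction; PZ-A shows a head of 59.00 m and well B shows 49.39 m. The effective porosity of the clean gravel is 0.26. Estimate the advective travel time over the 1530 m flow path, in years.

Convert K: 0.488 cm/s × 864 = 421.6 m/day.
Hydraulic gradient i = (59.00 − 49.39) / 1530 = 9.61 / 1530 = 0.006281.
Darcy flux q = K · i = 421.6 × 0.006281 = 2.648 m/day.
Seepage velocity v = q / n_e = 2.648 / 0.26 = 10.19 m/day.
Travel time t = L / v = 1530 / 10.19 = 150.2 days = 0.4113 years.

0.411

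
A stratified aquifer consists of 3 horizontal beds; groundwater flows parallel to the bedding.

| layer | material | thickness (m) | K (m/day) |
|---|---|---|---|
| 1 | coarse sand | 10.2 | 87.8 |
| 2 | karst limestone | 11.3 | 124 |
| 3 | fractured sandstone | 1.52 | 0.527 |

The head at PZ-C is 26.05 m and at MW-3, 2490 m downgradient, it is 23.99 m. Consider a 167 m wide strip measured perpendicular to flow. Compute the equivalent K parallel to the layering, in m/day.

99.8

Flow is parallel to layering, so each bed carries its own Darcy discharge and the transmissivities add.
Σ(K_i·b_i) = 87.8×10.2 + 124×11.3 + 0.527×1.52 = 2298 m²/day.
Total thickness b = 23.02 m, so K_eq = Σ(K_i·b_i)/b = 99.81 m/day.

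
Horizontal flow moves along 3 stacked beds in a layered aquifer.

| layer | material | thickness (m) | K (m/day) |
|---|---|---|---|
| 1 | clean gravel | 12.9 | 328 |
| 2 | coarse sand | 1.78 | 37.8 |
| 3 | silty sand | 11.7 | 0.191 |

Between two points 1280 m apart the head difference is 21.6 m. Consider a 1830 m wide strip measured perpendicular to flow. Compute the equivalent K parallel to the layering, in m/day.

163

Flow is parallel to layering, so each bed carries its own Darcy discharge and the transmissivities add.
Σ(K_i·b_i) = 328×12.9 + 37.8×1.78 + 0.191×11.7 = 4301 m²/day.
Total thickness b = 26.38 m, so K_eq = Σ(K_i·b_i)/b = 163.0 m/day.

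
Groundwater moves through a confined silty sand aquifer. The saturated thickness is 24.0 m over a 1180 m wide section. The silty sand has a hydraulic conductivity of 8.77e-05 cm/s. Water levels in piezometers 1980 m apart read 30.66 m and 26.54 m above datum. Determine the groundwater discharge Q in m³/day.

4.47

Convert K: 8.77e-05 cm/s × 864 = 0.07577 m/day.
Cross-sectional area A = 1180 × 24.0 = 28320 m².
Hydraulic gradient i = (30.66 − 26.54) / 1980 = 4.12 / 1980 = 0.002081.
Darcy's law: Q = K · A · i = 0.07577 × 28320 × 0.002081 = 4.465 m³/day.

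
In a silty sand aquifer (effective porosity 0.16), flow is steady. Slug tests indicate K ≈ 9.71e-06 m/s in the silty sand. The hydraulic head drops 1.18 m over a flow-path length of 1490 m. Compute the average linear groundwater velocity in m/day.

Convert K: 9.71e-06 m/s × 86400 = 0.8389 m/day.
Hydraulic gradient i = Δh / L = 1.18 / 1490 = 0.0007919.
Darcy flux q = K · i = 0.8389 × 0.0007919 = 0.0006644 m/day.
Seepage velocity v = q / n_e = 0.0006644 / 0.16 = 0.004152 m/day.

0.00415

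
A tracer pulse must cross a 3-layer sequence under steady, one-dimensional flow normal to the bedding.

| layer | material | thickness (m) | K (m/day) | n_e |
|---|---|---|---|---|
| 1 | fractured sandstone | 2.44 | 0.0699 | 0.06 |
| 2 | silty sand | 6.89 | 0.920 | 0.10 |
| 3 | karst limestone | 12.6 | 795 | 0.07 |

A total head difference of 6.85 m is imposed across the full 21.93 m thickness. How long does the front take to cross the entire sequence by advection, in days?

10.6

With flow normal to the layers, continuity requires the same specific discharge q through every layer.
Σ(b_i/K_i) = 2.44/0.0699 + 6.89/0.920 + 12.6/795 = 42.41 d.
q = Δh / Σ(b_i/K_i) = 6.85 / 42.41 = 0.1615 m/day.
In each layer the seepage velocity is v_i = q/n_i, so the layer transit time is t_i = b_i·n_i / q:
  layer 1 (fractured sandstone): t_1 = 2.44 × 0.06 / 0.1615 = 0.9064 d
  layer 2 (silty sand): t_2 = 6.89 × 0.10 / 0.1615 = 4.266 d
  layer 3 (karst limestone): t_3 = 12.6 × 0.07 / 0.1615 = 5.461 d
Total t = Σ t_i = 10.63 days.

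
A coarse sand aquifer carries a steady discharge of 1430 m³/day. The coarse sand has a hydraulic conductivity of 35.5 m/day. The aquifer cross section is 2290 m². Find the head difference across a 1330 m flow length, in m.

From Q = K·A·i, i = Q / (K·A) = 1430 / (35.50 × 2290) = 0.01759.
Head loss Δh = i · L = 0.01759 × 1330 = 23.40 m.

23.4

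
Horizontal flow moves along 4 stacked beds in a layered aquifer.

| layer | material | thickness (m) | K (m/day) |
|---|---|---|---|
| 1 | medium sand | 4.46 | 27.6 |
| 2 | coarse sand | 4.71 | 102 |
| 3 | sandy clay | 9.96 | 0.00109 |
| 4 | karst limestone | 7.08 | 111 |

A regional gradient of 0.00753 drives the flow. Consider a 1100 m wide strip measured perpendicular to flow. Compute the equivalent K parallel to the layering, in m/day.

53.0

Flow is parallel to layering, so each bed carries its own Darcy discharge and the transmissivities add.
Σ(K_i·b_i) = 27.6×4.46 + 102×4.71 + 0.00109×9.96 + 111×7.08 = 1389 m²/day.
Total thickness b = 26.21 m, so K_eq = Σ(K_i·b_i)/b = 53.01 m/day.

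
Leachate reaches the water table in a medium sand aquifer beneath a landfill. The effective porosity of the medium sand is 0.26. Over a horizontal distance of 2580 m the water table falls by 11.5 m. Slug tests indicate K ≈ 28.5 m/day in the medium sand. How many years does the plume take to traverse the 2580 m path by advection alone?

14.5

Hydraulic gradient i = Δh / L = 11.5 / 2580 = 0.004457.
Darcy flux q = K · i = 28.50 × 0.004457 = 0.1270 m/day.
Seepage velocity v = q / n_e = 0.1270 / 0.26 = 0.4886 m/day.
Travel time t = L / v = 2580 / 0.4886 = 5280 days = 14.46 years.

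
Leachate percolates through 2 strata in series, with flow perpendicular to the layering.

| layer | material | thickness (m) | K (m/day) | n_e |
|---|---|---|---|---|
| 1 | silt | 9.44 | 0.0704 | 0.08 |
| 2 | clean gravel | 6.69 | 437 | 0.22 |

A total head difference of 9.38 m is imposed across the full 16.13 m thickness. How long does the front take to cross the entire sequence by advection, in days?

With flow normal to the layers, continuity requires the same specific discharge q through every layer.
Σ(b_i/K_i) = 9.44/0.0704 + 6.69/437 = 134.1 d.
q = Δh / Σ(b_i/K_i) = 9.38 / 134.1 = 0.06994 m/day.
In each layer the seepage velocity is v_i = q/n_i, so the layer transit time is t_i = b_i·n_i / q:
  layer 1 (silt): t_1 = 9.44 × 0.08 / 0.06994 = 10.80 d
  layer 2 (clean gravel): t_2 = 6.69 × 0.22 / 0.06994 = 21.04 d
Total t = Σ t_i = 31.84 days.

31.8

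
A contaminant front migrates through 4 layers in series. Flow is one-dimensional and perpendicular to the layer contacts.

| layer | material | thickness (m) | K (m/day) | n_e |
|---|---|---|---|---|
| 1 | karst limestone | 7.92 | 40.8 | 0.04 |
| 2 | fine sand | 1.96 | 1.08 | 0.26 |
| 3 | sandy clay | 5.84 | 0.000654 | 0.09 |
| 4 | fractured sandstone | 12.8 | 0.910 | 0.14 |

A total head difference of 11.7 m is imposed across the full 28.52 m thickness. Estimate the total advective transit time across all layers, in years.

With flow normal to the layers, continuity requires the same specific discharge q through every layer.
Σ(b_i/K_i) = 7.92/40.8 + 1.96/1.08 + 5.84/0.000654 + 12.8/0.910 = 8946 d.
q = Δh / Σ(b_i/K_i) = 11.7 / 8946 = 0.001308 m/day.
In each layer the seepage velocity is v_i = q/n_i, so the layer transit time is t_i = b_i·n_i / q:
  layer 1 (karst limestone): t_1 = 7.92 × 0.04 / 0.001308 = 242.2 d
  layer 2 (fine sand): t_2 = 1.96 × 0.26 / 0.001308 = 389.6 d
  layer 3 (sandy clay): t_3 = 5.84 × 0.09 / 0.001308 = 401.9 d
  layer 4 (fractured sandstone): t_4 = 12.8 × 0.14 / 0.001308 = 1370 d
Total t = Σ t_i = 2404 days = 6.581 years.

6.58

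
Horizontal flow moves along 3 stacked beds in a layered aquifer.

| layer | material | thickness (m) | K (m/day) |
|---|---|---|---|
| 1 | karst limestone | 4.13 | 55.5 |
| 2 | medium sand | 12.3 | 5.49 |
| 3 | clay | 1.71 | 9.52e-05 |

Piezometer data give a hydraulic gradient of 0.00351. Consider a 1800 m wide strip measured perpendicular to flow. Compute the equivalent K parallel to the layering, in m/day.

Flow is parallel to layering, so each bed carries its own Darcy discharge and the transmissivities add.
Σ(K_i·b_i) = 55.5×4.13 + 5.49×12.3 + 9.52e-05×1.71 = 296.7 m²/day.
Total thickness b = 18.14 m, so K_eq = Σ(K_i·b_i)/b = 16.36 m/day.

16.4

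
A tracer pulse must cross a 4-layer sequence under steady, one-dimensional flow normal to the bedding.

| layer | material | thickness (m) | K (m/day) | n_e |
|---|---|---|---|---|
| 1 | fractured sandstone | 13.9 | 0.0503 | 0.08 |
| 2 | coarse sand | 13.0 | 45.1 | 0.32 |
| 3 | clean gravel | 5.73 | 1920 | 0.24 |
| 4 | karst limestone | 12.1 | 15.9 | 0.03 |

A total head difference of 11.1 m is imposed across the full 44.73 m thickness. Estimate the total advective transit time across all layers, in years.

With flow normal to the layers, continuity requires the same specific discharge q through every layer.
Σ(b_i/K_i) = 13.9/0.0503 + 13.0/45.1 + 5.73/1920 + 12.1/15.9 = 277.4 d.
q = Δh / Σ(b_i/K_i) = 11.1 / 277.4 = 0.04002 m/day.
In each layer the seepage velocity is v_i = q/n_i, so the layer transit time is t_i = b_i·n_i / q:
  layer 1 (fractured sandstone): t_1 = 13.9 × 0.08 / 0.04002 = 27.79 d
  layer 2 (coarse sand): t_2 = 13.0 × 0.32 / 0.04002 = 104.0 d
  layer 3 (clean gravel): t_3 = 5.73 × 0.24 / 0.04002 = 34.37 d
  layer 4 (karst limestone): t_4 = 12.1 × 0.03 / 0.04002 = 9.072 d
Total t = Σ t_i = 175.2 days = 0.4796 years.

0.480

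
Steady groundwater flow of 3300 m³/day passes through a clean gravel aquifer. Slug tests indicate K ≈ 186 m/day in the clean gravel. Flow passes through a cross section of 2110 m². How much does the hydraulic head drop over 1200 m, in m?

10.1

From Q = K·A·i, i = Q / (K·A) = 3300 / (186.0 × 2110) = 0.008409.
Head loss Δh = i · L = 0.008409 × 1200 = 10.09 m.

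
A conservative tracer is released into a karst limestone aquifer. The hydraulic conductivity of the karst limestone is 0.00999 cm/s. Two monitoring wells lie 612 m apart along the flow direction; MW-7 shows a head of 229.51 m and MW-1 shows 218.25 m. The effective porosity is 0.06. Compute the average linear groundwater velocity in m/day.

2.65

Convert K: 0.00999 cm/s × 864 = 8.631 m/day.
Hydraulic gradient i = (229.51 − 218.25) / 612 = 11.26 / 612 = 0.01840.
Darcy flux q = K · i = 8.631 × 0.01840 = 0.1588 m/day.
Seepage velocity v = q / n_e = 0.1588 / 0.06 = 2.647 m/day.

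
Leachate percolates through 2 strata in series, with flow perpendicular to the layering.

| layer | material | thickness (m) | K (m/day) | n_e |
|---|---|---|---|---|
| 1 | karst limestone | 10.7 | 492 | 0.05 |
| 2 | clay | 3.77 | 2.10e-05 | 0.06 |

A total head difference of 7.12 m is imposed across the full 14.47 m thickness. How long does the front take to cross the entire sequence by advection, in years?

52.5

With flow normal to the layers, continuity requires the same specific discharge q through every layer.
Σ(b_i/K_i) = 10.7/492 + 3.77/2.10e-05 = 1.795e+05 d.
q = Δh / Σ(b_i/K_i) = 7.12 / 1.795e+05 = 3.966e-05 m/day.
In each layer the seepage velocity is v_i = q/n_i, so the layer transit time is t_i = b_i·n_i / q:
  layer 1 (karst limestone): t_1 = 10.7 × 0.05 / 3.966e-05 = 13490 d
  layer 2 (clay): t_2 = 3.77 × 0.06 / 3.966e-05 = 5703 d
Total t = Σ t_i = 19193 days = 52.55 years.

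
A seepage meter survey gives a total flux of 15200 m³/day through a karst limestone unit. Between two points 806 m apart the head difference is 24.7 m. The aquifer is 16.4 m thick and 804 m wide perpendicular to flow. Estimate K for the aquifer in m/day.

Cross-sectional area A = 804 × 16.4 = 13186 m².
Hydraulic gradient i = Δh / L = 24.7 / 806 = 0.03065.
From Q = K·A·i, K = Q / (A·i) = 15200 / (13186 × 0.03065) = 37.62 m/day.

37.6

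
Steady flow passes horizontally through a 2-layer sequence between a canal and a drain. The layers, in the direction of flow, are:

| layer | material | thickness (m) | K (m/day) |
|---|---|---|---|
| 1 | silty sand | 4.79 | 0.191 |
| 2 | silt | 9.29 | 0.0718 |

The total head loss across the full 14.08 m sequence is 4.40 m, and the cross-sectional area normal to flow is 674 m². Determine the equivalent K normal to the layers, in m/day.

0.0912

Flow is perpendicular to layering, so the layers act in series and the equivalent K is the thickness-weighted harmonic mean.
Total thickness L = 4.79 + 9.29 = 14.08 m.
Σ(b_i/K_i) = 4.79/0.191 + 9.29/0.0718 = 154.5 d.
K_eq = L / Σ(b_i/K_i) = 14.08 / 154.5 = 0.09115 m/day.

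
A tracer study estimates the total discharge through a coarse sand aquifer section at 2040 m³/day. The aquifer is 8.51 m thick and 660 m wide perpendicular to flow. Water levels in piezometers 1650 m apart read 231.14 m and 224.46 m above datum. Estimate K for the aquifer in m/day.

89.7

Cross-sectional area A = 660 × 8.51 = 5617 m².
Hydraulic gradient i = (231.14 − 224.46) / 1650 = 6.68 / 1650 = 0.004048.
From Q = K·A·i, K = Q / (A·i) = 2040 / (5617 × 0.004048) = 89.71 m/day.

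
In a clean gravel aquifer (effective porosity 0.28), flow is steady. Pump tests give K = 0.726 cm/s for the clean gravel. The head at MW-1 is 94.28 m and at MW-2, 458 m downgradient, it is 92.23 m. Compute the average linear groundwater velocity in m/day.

Convert K: 0.726 cm/s × 864 = 627.3 m/day.
Hydraulic gradient i = (94.28 − 92.23) / 458 = 2.05 / 458 = 0.004476.
Darcy flux q = K · i = 627.3 × 0.004476 = 2.808 m/day.
Seepage velocity v = q / n_e = 2.808 / 0.28 = 10.03 m/day.

10.0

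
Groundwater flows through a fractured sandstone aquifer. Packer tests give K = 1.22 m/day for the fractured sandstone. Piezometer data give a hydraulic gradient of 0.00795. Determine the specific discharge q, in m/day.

Hydraulic gradient i = 0.00795.
Specific discharge q = K · i = 1.220 × 0.007950 = 0.009699 m/day.

0.00970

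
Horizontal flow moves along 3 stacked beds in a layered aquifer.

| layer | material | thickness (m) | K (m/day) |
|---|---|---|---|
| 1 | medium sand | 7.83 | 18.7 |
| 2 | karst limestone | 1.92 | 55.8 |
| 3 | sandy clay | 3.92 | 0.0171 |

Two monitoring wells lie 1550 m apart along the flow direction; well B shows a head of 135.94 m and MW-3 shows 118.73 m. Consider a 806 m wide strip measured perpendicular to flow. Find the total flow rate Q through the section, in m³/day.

Flow is parallel to layering, so each bed carries its own Darcy discharge and the transmissivities add.
Σ(K_i·b_i) = 18.7×7.83 + 55.8×1.92 + 0.0171×3.92 = 253.6 m²/day.
Hydraulic gradient i = (135.94 − 118.73) / 1550 = 17.21 / 1550 = 0.01110.
Q = Σ(K_i·b_i) · W · i = 253.6 × 806 × 0.01110 = 2270 m³/day.

2270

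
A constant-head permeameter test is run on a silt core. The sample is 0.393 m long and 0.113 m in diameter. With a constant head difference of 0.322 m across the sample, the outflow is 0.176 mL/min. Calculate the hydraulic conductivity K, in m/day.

Cross-sectional area A = π·(d/2)² = π × (0.113/2)² = 0.01003 m².
Convert discharge: 0.176 mL/min = 2.933e-09 m³/s.
Darcy's law rearranged: K = Q·L / (A·Δh) = 2.933e-09 × 0.393 / (0.01003 × 0.322) = 3.570e-07 m/s = 0.03084 m/day.

0.0308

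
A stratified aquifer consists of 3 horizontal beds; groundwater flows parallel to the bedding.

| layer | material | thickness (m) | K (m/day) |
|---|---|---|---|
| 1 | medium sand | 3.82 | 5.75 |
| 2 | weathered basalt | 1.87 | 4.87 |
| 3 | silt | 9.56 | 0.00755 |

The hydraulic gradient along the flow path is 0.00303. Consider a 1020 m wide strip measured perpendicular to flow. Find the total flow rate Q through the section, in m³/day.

Flow is parallel to layering, so each bed carries its own Darcy discharge and the transmissivities add.
Σ(K_i·b_i) = 5.75×3.82 + 4.87×1.87 + 0.00755×9.56 = 31.14 m²/day.
Hydraulic gradient i = 0.00303.
Q = Σ(K_i·b_i) · W · i = 31.14 × 1020 × 0.003030 = 96.25 m³/day.

96.3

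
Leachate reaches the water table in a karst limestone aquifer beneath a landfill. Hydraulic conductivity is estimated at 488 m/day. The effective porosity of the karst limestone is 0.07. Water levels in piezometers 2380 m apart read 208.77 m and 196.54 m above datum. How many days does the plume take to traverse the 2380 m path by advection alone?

Hydraulic gradient i = (208.77 − 196.54) / 2380 = 12.23 / 2380 = 0.005139.
Darcy flux q = K · i = 488.0 × 0.005139 = 2.508 m/day.
Seepage velocity v = q / n_e = 2.508 / 0.07 = 35.82 m/day.
Travel time t = L / v = 2380 / 35.82 = 66.44 days.

66.4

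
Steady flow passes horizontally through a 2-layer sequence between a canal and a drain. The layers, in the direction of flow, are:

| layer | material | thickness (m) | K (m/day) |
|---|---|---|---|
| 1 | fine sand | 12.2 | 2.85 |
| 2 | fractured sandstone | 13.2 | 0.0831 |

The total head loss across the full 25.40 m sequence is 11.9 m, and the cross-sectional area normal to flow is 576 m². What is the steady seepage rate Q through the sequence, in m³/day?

42.0

Flow is perpendicular to layering, so the layers act in series and the equivalent K is the thickness-weighted harmonic mean.
Total thickness L = 12.2 + 13.2 = 25.40 m.
Σ(b_i/K_i) = 12.2/2.85 + 13.2/0.0831 = 163.1 d.
K_eq = L / Σ(b_i/K_i) = 25.40 / 163.1 = 0.1557 m/day.
Q = K_eq · A · (Δh/L) = 0.1557 × 576 × (11.9/25.40) = 42.02 m³/day.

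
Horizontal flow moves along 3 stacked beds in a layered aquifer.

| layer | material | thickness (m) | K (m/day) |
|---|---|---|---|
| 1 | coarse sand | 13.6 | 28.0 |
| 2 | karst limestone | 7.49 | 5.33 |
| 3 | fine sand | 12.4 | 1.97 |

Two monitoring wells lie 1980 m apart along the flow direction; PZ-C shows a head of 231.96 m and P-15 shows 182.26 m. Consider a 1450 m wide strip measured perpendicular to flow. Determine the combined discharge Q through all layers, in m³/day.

Flow is parallel to layering, so each bed carries its own Darcy discharge and the transmissivities add.
Σ(K_i·b_i) = 28.0×13.6 + 5.33×7.49 + 1.97×12.4 = 445.1 m²/day.
Hydraulic gradient i = (231.96 − 182.26) / 1980 = 49.7 / 1980 = 0.02510.
Q = Σ(K_i·b_i) · W · i = 445.1 × 1450 × 0.02510 = 16202 m³/day.

16200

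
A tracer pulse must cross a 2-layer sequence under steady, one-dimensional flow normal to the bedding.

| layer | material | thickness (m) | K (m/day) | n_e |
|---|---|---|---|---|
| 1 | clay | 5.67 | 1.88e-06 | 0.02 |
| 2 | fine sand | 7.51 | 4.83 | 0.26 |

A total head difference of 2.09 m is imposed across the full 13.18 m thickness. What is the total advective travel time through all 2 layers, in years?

8160

With flow normal to the layers, continuity requires the same specific discharge q through every layer.
Σ(b_i/K_i) = 5.67/1.88e-06 + 7.51/4.83 = 3.016e+06 d.
q = Δh / Σ(b_i/K_i) = 2.09 / 3.016e+06 = 6.930e-07 m/day.
In each layer the seepage velocity is v_i = q/n_i, so the layer transit time is t_i = b_i·n_i / q:
  layer 1 (clay): t_1 = 5.67 × 0.02 / 6.930e-07 = 1.636e+05 d
  layer 2 (fine sand): t_2 = 7.51 × 0.26 / 6.930e-07 = 2.818e+06 d
Total t = Σ t_i = 2.981e+06 days = 8162 years.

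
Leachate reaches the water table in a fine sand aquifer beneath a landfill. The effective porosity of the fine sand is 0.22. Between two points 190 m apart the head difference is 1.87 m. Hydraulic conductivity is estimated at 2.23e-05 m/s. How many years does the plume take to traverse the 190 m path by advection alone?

Convert K: 2.23e-05 m/s × 86400 = 1.927 m/day.
Hydraulic gradient i = Δh / L = 1.87 / 190 = 0.009842.
Darcy flux q = K · i = 1.927 × 0.009842 = 0.01896 m/day.
Seepage velocity v = q / n_e = 0.01896 / 0.22 = 0.08620 m/day.
Travel time t = L / v = 190 / 0.08620 = 2204 days = 6.035 years.

6.04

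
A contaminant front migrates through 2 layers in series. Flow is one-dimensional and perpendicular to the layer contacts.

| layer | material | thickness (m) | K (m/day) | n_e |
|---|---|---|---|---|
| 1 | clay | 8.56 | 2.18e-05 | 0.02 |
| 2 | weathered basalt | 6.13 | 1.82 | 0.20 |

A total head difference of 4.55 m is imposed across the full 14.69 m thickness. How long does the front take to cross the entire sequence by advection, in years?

330

With flow normal to the layers, continuity requires the same specific discharge q through every layer.
Σ(b_i/K_i) = 8.56/2.18e-05 + 6.13/1.82 = 3.927e+05 d.
q = Δh / Σ(b_i/K_i) = 4.55 / 3.927e+05 = 1.159e-05 m/day.
In each layer the seepage velocity is v_i = q/n_i, so the layer transit time is t_i = b_i·n_i / q:
  layer 1 (clay): t_1 = 8.56 × 0.02 / 1.159e-05 = 14775 d
  layer 2 (weathered basalt): t_2 = 6.13 × 0.20 / 1.159e-05 = 1.058e+05 d
Total t = Σ t_i = 1.206e+05 days = 330.1 years.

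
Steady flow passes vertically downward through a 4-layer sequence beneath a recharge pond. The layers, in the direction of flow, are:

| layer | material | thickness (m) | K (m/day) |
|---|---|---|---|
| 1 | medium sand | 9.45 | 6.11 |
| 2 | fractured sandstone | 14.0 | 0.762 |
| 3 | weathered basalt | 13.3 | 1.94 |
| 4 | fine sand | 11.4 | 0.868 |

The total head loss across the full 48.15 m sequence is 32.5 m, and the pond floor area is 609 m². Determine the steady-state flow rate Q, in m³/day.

496

Flow is perpendicular to layering, so the layers act in series and the equivalent K is the thickness-weighted harmonic mean.
Total thickness L = 9.45 + 14.0 + 13.3 + 11.4 = 48.15 m.
Σ(b_i/K_i) = 9.45/6.11 + 14.0/0.762 + 13.3/1.94 + 11.4/0.868 = 39.91 d.
K_eq = L / Σ(b_i/K_i) = 48.15 / 39.91 = 1.207 m/day.
Q = K_eq · A · (Δh/L) = 1.207 × 609 × (32.5/48.15) = 495.9 m³/day.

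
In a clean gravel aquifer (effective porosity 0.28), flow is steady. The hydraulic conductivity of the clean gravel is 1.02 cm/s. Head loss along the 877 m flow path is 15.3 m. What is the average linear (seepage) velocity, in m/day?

Convert K: 1.02 cm/s × 864 = 881.3 m/day.
Hydraulic gradient i = Δh / L = 15.3 / 877 = 0.01745.
Darcy flux q = K · i = 881.3 × 0.01745 = 15.37 m/day.
Seepage velocity v = q / n_e = 15.37 / 0.28 = 54.91 m/day.

54.9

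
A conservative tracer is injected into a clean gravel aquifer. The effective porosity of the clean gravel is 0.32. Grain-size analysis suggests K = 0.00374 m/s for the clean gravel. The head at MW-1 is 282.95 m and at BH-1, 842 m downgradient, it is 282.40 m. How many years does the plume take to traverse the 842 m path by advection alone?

3.49

Convert K: 0.00374 m/s × 86400 = 323.1 m/day.
Hydraulic gradient i = (282.95 − 282.40) / 842 = 0.55 / 842 = 0.0006532.
Darcy flux q = K · i = 323.1 × 0.0006532 = 0.2111 m/day.
Seepage velocity v = q / n_e = 0.2111 / 0.32 = 0.6596 m/day.
Travel time t = L / v = 842 / 0.6596 = 1277 days = 3.495 years.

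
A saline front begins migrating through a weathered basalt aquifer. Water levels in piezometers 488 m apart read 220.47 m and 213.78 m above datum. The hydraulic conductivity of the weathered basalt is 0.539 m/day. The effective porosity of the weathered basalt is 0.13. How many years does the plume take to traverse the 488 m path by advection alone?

23.5

Hydraulic gradient i = (220.47 − 213.78) / 488 = 6.69 / 488 = 0.01371.
Darcy flux q = K · i = 0.5390 × 0.01371 = 0.007389 m/day.
Seepage velocity v = q / n_e = 0.007389 / 0.13 = 0.05684 m/day.
Travel time t = L / v = 488 / 0.05684 = 8586 days = 23.51 years.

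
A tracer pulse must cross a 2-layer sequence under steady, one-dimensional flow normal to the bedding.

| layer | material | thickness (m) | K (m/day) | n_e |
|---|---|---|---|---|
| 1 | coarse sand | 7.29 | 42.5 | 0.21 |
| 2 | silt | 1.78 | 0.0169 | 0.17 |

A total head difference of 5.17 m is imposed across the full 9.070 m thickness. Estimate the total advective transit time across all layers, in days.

With flow normal to the layers, continuity requires the same specific discharge q through every layer.
Σ(b_i/K_i) = 7.29/42.5 + 1.78/0.0169 = 105.5 d.
q = Δh / Σ(b_i/K_i) = 5.17 / 105.5 = 0.04901 m/day.
In each layer the seepage velocity is v_i = q/n_i, so the layer transit time is t_i = b_i·n_i / q:
  layer 1 (coarse sand): t_1 = 7.29 × 0.21 / 0.04901 = 31.24 d
  layer 2 (silt): t_2 = 1.78 × 0.17 / 0.04901 = 6.175 d
Total t = Σ t_i = 37.41 days.

37.4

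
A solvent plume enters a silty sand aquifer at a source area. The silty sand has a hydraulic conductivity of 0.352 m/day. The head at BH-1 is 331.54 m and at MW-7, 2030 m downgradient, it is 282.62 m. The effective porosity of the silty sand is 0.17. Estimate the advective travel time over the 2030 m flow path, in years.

Hydraulic gradient i = (331.54 − 282.62) / 2030 = 48.92 / 2030 = 0.02410.
Darcy flux q = K · i = 0.3520 × 0.02410 = 0.008483 m/day.
Seepage velocity v = q / n_e = 0.008483 / 0.17 = 0.04990 m/day.
Travel time t = L / v = 2030 / 0.04990 = 40683 days = 111.4 years.

111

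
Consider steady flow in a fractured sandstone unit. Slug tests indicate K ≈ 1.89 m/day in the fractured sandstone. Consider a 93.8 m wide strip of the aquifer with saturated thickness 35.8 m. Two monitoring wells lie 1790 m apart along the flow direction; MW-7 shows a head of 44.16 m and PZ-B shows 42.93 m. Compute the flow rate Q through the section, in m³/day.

4.36

Cross-sectional area A = 93.8 × 35.8 = 3358 m².
Hydraulic gradient i = (44.16 − 42.93) / 1790 = 1.23 / 1790 = 0.0006872.
Darcy's law: Q = K · A · i = 1.890 × 3358 × 0.0006872 = 4.361 m³/day.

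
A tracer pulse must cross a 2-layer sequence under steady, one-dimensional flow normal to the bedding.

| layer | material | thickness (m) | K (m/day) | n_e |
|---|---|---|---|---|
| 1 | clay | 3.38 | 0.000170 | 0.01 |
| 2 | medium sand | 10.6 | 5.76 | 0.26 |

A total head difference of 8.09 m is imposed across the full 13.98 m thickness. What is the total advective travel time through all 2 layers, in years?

With flow normal to the layers, continuity requires the same specific discharge q through every layer.
Σ(b_i/K_i) = 3.38/0.000170 + 10.6/5.76 = 19884 d.
q = Δh / Σ(b_i/K_i) = 8.09 / 19884 = 0.0004069 m/day.
In each layer the seepage velocity is v_i = q/n_i, so the layer transit time is t_i = b_i·n_i / q:
  layer 1 (clay): t_1 = 3.38 × 0.01 / 0.0004069 = 83.08 d
  layer 2 (medium sand): t_2 = 10.6 × 0.26 / 0.0004069 = 6774 d
Total t = Σ t_i = 6857 days = 18.77 years.

18.8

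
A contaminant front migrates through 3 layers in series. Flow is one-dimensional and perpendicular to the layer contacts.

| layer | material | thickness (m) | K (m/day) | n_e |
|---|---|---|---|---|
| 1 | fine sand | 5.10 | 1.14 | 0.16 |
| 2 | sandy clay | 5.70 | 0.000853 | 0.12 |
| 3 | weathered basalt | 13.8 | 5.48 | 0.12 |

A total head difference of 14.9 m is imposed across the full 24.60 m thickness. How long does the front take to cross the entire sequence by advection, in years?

3.88

With flow normal to the layers, continuity requires the same specific discharge q through every layer.
Σ(b_i/K_i) = 5.10/1.14 + 5.70/0.000853 + 13.8/5.48 = 6689 d.
q = Δh / Σ(b_i/K_i) = 14.9 / 6689 = 0.002227 m/day.
In each layer the seepage velocity is v_i = q/n_i, so the layer transit time is t_i = b_i·n_i / q:
  layer 1 (fine sand): t_1 = 5.10 × 0.16 / 0.002227 = 366.3 d
  layer 2 (sandy clay): t_2 = 5.70 × 0.12 / 0.002227 = 307.1 d
  layer 3 (weathered basalt): t_3 = 13.8 × 0.12 / 0.002227 = 743.5 d
Total t = Σ t_i = 1417 days = 3.879 years.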